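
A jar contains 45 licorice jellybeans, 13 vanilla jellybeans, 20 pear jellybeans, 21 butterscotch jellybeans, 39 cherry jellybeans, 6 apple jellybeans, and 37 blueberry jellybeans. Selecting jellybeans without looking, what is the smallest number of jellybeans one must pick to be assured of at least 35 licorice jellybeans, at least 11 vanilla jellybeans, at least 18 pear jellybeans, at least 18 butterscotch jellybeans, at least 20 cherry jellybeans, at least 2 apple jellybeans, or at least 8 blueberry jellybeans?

106

The worst case stops just short of every target: 34 licorice, 10 vanilla, 17 pear, 17 butterscotch, 19 cherry, 1 apple, 7 blueberry — 34 + 10 + 17 + 17 + 19 + 1 + 7 = 105 jellybeans.
One more jellybean must push some flavor to its target, so 105 + 1 = 106.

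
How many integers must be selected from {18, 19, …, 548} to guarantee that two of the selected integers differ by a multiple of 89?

90

Group the integers by remainder mod 89; there are 89 residue classes, each nonempty in this range.
Choosing one from each class (89 integers) avoids any shared remainder.
One more choice must repeat a class, so two differ by a multiple of 89. Hence 89 + 1 = 90.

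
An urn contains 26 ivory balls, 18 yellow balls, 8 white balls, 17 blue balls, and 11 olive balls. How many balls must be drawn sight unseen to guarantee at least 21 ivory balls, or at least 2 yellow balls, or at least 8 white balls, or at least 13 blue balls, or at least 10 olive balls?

The worst case stops just short of every target: 20 ivory, 1 yellow, 7 white, 12 blue, 9 olive — 20 + 1 + 7 + 12 + 9 = 49 balls.
One more ball must push some color to its target, so 49 + 1 = 50.

50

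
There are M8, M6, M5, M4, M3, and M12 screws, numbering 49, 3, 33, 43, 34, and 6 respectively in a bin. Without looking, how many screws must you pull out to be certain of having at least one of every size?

166

The hardest size to obtain is M6: we could draw every other screw first — 168 − 3 = 165 screws — without a single M6 one.
The next draw must be M6, so 165 + 1 = 166.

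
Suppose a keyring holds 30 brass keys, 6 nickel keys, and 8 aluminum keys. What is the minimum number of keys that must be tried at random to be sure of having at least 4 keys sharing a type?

10

Treat the 3 types as pigeonholes.
The worst case takes 3 keys of each type without reaching 4 of any: 3 × 3 = 9.
The next key must bring some type to 4, so 9 + 1 = 10.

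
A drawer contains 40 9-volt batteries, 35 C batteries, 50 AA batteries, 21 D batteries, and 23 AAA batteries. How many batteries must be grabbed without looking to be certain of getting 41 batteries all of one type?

160

Treat the 5 types as pigeonholes.
In the worst case we take at most 40 of each type, but all 35 C, all 21 D, and all 23 AAA (fewer than 40), giving 40 + 35 + 40 + 21 + 23 = 159.
One more battery then forces some type to 41, so 159 + 1 = 160.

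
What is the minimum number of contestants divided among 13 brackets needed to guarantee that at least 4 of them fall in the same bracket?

40

There are 13 brackets acting as pigeonholes.
With 13 × 3 = 39 contestants we could place exactly 3 in each, with no class reaching 4.
One more forces some class to hold 4, so 39 + 1 = 40.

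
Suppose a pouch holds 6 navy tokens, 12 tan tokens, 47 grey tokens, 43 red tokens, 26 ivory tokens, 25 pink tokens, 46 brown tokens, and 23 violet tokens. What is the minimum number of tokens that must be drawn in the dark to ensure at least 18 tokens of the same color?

In the worst case we take at most 17 of each color, but all 6 navy and all 12 tan (fewer than 17), giving 6 + 12 + 17 + 17 + 17 + 17 + 17 + 17 = 120.
One more token then forces some color to 18, so 120 + 1 = 121.

121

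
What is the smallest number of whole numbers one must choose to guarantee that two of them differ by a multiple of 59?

Use the pigeonhole principle on residue classes: two integers differ by a multiple of 59 exactly when they share a remainder mod 59.
There are 59 residue classes mod 59, so 59 integers can all lie in distinct classes.
One more integer must repeat a residue, giving a difference divisible by 59. So n = 59 + 1 = 60.

60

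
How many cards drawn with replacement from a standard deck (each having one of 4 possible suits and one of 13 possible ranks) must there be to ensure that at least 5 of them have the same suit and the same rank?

There are 4 × 13 = 52 (suit, rank) combinations acting as pigeonholes.
With 52 × 4 = 208 cards drawn with replacement from a standard deck we could place exactly 4 in each, with no (suit, rank) pair reaching 5.
One more forces some (suit, rank) pair to hold 5, so 208 + 1 = 209.

209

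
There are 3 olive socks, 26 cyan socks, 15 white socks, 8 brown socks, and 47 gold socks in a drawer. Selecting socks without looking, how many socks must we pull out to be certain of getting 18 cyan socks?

To avoid cyan socks as long as possible, exhaust the other 4 colors first.
The worst case draws every non-cyan sock first: 3 + 15 + 8 + 47 = 73.
The next 18 draws are then forced to be cyan, giving 73 + 18 = 91.

91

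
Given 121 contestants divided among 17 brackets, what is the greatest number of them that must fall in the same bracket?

If each of the 17 brackets held at most 7, the total would be at most 17 × 7 = 119 < 121, a contradiction.
So at least one holds ⌈121/17⌉ = 8.

8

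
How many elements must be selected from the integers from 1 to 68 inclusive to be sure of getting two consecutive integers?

35

Partition {1, …, 68} into 34 pairs: {1,2}, {3,4}, …, {67,68}.
Choosing 34 integers — say the 34 even numbers 2, 4, …, 68 — takes one from each pair and avoids the property.
Choosing 35 forces two into the same pair by pigeonhole, and those are consecutive. So 35.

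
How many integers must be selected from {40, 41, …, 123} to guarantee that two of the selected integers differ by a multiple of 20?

Group the integers by remainder mod 20; there are 20 residue classes, each nonempty in this range.
Choosing one from each class (20 integers) avoids any shared remainder.
One more choice must repeat a class, so two differ by a multiple of 20. Hence 20 + 1 = 21.

21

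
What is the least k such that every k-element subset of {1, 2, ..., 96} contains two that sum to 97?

Partition {1, …, 96} into 48 pairs: {1,96}, {2,95}, …, {48,49}.
Choosing 48 integers — say the integers 1 through 48 — takes one from each pair and avoids the property.
Choosing 49 forces two into the same pair by pigeonhole, and those sum to 97. So 49.

49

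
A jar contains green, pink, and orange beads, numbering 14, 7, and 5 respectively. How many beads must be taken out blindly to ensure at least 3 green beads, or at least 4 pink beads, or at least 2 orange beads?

7

Each of the 3 colors has its own threshold; avoid all of them simultaneously.
The worst case stops just short of every target: 2 green, 3 pink, 1 orange — 2 + 3 + 1 = 6 beads.
One more bead must push some color to its target, so 6 + 1 = 7.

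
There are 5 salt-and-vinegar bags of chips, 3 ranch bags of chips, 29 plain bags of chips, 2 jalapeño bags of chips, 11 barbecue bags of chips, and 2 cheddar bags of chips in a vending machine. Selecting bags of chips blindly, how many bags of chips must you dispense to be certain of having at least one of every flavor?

The hardest flavor to obtain is jalapeño: we could draw every other bag of chips first — 52 − 2 = 50 bags of chips — without a single jalapeño one.
The next draw must be jalapeño, so 50 + 1 = 51.

51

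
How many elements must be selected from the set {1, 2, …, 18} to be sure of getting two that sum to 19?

10

Partition {1, …, 18} into 9 pairs: {1,18}, {2,17}, …, {9,10}.
Choosing 9 integers — say the integers 1 through 9 — takes one from each pair and avoids the property.
Choosing 10 forces two into the same pair by pigeonhole, and those sum to 19. So 10.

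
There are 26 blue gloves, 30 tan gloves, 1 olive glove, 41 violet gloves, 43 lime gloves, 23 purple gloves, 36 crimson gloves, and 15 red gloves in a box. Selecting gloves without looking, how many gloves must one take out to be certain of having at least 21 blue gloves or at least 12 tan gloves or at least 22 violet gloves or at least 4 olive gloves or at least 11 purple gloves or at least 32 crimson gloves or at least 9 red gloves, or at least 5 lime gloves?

107

The worst case stops just short of every target: 20 blue, 11 tan, all 1 olive, 21 violet, 4 lime, 10 purple, 31 crimson, 8 red — 20 + 11 + 1 + 21 + 4 + 10 + 31 + 8 = 106 gloves.
One more glove must push some color to its target, so 106 + 1 = 107.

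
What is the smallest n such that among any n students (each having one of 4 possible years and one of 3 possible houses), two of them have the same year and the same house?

There are 4 × 3 = 12 (year, house) combinations acting as pigeonholes.
With 12 students we could place one in each, avoiding any repeat.
One more forces some (year, house) pair to hold 2, so 12 + 1 = 13.

13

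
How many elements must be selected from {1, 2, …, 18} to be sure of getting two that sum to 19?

Partition {1, …, 18} into 9 pairs: {1,18}, {2,17}, …, {9,10}.
Choosing 9 integers — say the integers 1 through 9 — takes one from each pair and avoids the property.
Choosing 10 forces two into the same pair by pigeonhole, and those sum to 19. So 10.

10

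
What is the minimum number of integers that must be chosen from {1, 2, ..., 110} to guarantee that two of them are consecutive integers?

56

Partition {1, …, 110} into 55 pairs: {1,2}, {3,4}, …, {109,110}.
Choosing 55 integers — say the 55 even numbers 2, 4, …, 110 — takes one from each pair and avoids the property.
Choosing 56 forces two into the same pair by pigeonhole, and those are consecutive. So 56.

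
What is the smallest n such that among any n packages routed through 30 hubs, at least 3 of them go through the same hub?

There are 30 hubs acting as pigeonholes.
With 30 × 2 = 60 packages we could place exactly 2 in each, with no class reaching 3.
One more forces some class to hold 3, so 60 + 1 = 61.

61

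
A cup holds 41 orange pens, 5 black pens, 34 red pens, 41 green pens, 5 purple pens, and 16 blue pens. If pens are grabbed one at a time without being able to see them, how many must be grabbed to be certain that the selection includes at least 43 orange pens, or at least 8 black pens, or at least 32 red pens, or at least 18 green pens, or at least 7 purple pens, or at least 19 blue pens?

The worst case stops just short of every target: all 41 orange, all 5 black, 31 red, 17 green, all 5 purple, all 16 blue — 41 + 5 + 31 + 17 + 5 + 16 = 115 pens.
One more pen must push some ink color to its target, so 115 + 1 = 116.

116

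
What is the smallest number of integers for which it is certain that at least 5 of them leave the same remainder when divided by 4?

17

There are 4 residue classes modulo 4 acting as pigeonholes.
With 4 × 4 = 16 integers we could place exactly 4 in each, with no class reaching 5.
One more forces some class to hold 5, so 16 + 1 = 17.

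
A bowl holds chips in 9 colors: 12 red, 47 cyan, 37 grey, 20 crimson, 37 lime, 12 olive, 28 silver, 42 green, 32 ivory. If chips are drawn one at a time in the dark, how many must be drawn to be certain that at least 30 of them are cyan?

250

To avoid cyan chips as long as possible, exhaust the other 8 colors first.
The worst case draws every non-cyan chip first: 12 + 37 + 20 + 37 + 12 + 28 + 42 + 32 = 220.
The next 30 draws are then forced to be cyan, giving 220 + 30 = 250.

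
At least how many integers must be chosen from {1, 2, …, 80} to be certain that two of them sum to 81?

Partition {1, …, 80} into 40 pairs: {1,80}, {2,79}, …, {40,41}.
Choosing 40 integers — say the integers 1 through 40 — takes one from each pair and avoids the property.
Choosing 41 forces two into the same pair by pigeonhole, and those sum to 81. So 41.

41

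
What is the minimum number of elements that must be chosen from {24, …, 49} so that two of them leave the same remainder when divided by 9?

10

Use the pigeonhole principle on residue classes: group the integers by remainder mod 9; there are 9 residue classes, each nonempty in this range.
Choosing one from each class (9 integers) avoids any shared remainder.
One more choice must repeat a class, so two differ by a multiple of 9. Hence 9 + 1 = 10.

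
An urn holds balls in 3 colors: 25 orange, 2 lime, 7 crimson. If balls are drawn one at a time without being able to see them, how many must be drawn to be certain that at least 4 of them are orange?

13

To avoid orange balls as long as possible, exhaust the other 2 colors first.
The worst case draws every non-orange ball first: 2 + 7 = 9.
The next 4 draws are then forced to be orange, giving 9 + 4 = 13.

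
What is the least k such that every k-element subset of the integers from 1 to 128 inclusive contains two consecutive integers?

Partition {1, …, 128} into 64 pairs: {1,2}, {3,4}, …, {127,128}.
Choosing 64 integers — say the 64 even numbers 2, 4, …, 128 — takes one from each pair and avoids the property.
Choosing 65 forces two into the same pair by pigeonhole, and those are consecutive. So 65.

65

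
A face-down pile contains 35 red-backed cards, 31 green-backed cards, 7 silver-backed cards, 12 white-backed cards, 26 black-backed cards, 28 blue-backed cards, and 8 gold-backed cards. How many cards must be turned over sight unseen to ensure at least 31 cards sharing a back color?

142

Treat the 7 back colors as pigeonholes.
In the worst case we take at most 30 of each back color, but all 7 silver-backed, all 12 white-backed, all 26 black-backed, all 28 blue-backed, and all 8 gold-backed (fewer than 30), giving 30 + 30 + 7 + 12 + 26 + 28 + 8 = 141.
One more card then forces some back color to 31, so 141 + 1 = 142.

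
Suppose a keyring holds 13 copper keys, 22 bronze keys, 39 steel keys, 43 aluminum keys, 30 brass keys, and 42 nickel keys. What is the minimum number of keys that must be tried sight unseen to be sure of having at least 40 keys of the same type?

In the worst case we take at most 39 of each type, but all 13 copper, all 22 bronze, and all 30 brass (fewer than 39), giving 13 + 22 + 39 + 39 + 30 + 39 = 182.
One more key then forces some type to 40, so 182 + 1 = 183.

183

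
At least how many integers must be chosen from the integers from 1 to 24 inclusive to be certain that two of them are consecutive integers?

13

Partition {1, …, 24} into 12 pairs: {1,2}, {3,4}, …, {23,24}.
Choosing 12 integers — say the 12 even numbers 2, 4, …, 24 — takes one from each pair and avoids the property.
Choosing 13 forces two into the same pair by pigeonhole, and those are consecutive. So 13.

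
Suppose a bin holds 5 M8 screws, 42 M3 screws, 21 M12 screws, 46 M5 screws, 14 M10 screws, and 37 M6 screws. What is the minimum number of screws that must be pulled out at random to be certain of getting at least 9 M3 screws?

132

The worst case draws every non-M3 screw first: 5 + 21 + 46 + 14 + 37 = 123.
The next 9 draws are then forced to be M3, giving 123 + 9 = 132.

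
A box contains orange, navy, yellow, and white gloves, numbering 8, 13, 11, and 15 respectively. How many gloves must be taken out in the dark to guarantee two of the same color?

The worst case takes 1 glove of each color without reaching 2 of any: 4 × 1 = 4.
The next glove must bring some color to 2, so 4 + 1 = 5.

5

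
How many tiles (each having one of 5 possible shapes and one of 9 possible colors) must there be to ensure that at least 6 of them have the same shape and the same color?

There are 5 × 9 = 45 (shape, color) combinations acting as pigeonholes.
With 45 × 5 = 225 tiles we could place exactly 5 in each, with no (shape, color) pair reaching 6.
One more forces some (shape, color) pair to hold 6, so 225 + 1 = 226.

226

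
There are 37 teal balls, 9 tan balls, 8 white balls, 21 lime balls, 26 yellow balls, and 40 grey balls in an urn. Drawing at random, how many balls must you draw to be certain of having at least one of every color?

The hardest color to obtain is white: we could draw every other ball first — 141 − 8 = 133 balls — without a single white one.
The next draw must be white, so 133 + 1 = 134.

134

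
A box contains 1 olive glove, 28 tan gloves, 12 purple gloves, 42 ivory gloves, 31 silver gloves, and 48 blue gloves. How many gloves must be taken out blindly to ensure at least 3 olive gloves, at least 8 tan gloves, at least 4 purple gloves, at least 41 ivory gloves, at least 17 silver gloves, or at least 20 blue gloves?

87

Each of the 6 colors has its own threshold; avoid all of them simultaneously.
The worst case stops just short of every target: all 1 olive, 7 tan, 3 purple, 40 ivory, 16 silver, 19 blue — 1 + 7 + 3 + 40 + 16 + 19 = 86 gloves.
One more glove must push some color to its target, so 86 + 1 = 87.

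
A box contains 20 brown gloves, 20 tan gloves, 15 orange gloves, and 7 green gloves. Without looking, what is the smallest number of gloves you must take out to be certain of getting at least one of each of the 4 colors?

56

The hardest color to obtain is green: we could draw every other glove first — 62 − 7 = 55 gloves — without a single green one.
The next draw must be green, so 55 + 1 = 56.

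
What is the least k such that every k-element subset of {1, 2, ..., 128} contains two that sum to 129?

65

Partition {1, …, 128} into 64 pairs: {1,128}, {2,127}, …, {64,65}.
Choosing 64 integers — say the integers 1 through 64 — takes one from each pair and avoids the property.
Choosing 65 forces two into the same pair by pigeonhole, and those sum to 129. So 65.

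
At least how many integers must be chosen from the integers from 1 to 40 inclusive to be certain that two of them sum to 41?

Partition {1, …, 40} into 20 pairs: {1,40}, {2,39}, …, {20,21}.
Choosing 20 integers — say the integers 1 through 20 — takes one from each pair and avoids the property.
Choosing 21 forces two into the same pair by pigeonhole, and those sum to 41. So 21.

21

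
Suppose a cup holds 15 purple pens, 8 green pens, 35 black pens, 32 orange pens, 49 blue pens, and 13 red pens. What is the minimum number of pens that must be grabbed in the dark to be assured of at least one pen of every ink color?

145

The hardest ink color to obtain is green: we could draw every other pen first — 152 − 8 = 144 pens — without a single green one.
The next draw must be green, so 144 + 1 = 145.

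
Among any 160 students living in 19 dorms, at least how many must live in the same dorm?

The 160 students fall into 19 dorms.
If each of the 19 dorms held at most 8, the total would be at most 19 × 8 = 152 < 160, a contradiction.
So at least one holds ⌈160/19⌉ = 9.

9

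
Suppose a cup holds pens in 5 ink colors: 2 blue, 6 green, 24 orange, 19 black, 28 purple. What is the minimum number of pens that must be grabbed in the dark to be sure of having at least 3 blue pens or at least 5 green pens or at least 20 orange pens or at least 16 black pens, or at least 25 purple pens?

65

The worst case stops just short of every target: 2 blue, 4 green, 19 orange, 15 black, 24 purple — 2 + 4 + 19 + 15 + 24 = 64 pens.
One more pen must push some ink color to its target, so 64 + 1 = 65.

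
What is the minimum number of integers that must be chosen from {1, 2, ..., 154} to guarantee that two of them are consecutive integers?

Partition {1, …, 154} into 77 pairs: {1,2}, {3,4}, …, {153,154}.
Choosing 77 integers — say the 77 even numbers 2, 4, …, 154 — takes one from each pair and avoids the property.
Choosing 78 forces two into the same pair by pigeonhole, and those are consecutive. So 78.

78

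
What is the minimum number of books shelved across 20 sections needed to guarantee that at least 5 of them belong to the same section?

There are 20 sections acting as pigeonholes.
With 20 × 4 = 80 books we could place exactly 4 in each, with no class reaching 5.
One more forces some class to hold 5, so 80 + 1 = 81.

81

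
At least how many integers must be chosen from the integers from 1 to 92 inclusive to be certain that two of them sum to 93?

Partition {1, …, 92} into 46 pairs: {1,92}, {2,91}, …, {46,47}.
Choosing 46 integers — say the integers 1 through 46 — takes one from each pair and avoids the property.
Choosing 47 forces two into the same pair by pigeonhole, and those sum to 93. So 47.

47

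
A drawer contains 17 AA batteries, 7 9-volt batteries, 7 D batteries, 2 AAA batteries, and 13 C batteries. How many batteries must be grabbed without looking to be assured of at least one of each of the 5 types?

45

The hardest type to obtain is AAA: we could draw every other battery first — 46 − 2 = 44 batteries — without a single AAA one.
The next draw must be AAA, so 44 + 1 = 45.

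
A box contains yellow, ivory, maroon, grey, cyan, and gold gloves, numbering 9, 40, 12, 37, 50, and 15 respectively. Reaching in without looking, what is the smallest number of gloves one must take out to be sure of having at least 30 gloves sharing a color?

124

In the worst case we take at most 29 of each color, but all 9 yellow, all 12 maroon, and all 15 gold (fewer than 29), giving 9 + 29 + 12 + 29 + 29 + 15 = 123.
One more glove then forces some color to 30, so 123 + 1 = 124.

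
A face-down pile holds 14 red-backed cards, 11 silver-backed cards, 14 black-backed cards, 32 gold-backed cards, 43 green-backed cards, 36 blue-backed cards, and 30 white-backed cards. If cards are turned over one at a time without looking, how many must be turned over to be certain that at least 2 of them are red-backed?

The worst case draws every non-red-backed card first: 11 + 14 + 32 + 43 + 36 + 30 = 166.
The next 2 draws are then forced to be red-backed, giving 166 + 2 = 168.

168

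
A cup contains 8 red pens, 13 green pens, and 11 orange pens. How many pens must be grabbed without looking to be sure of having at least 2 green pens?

To avoid green pens as long as possible, exhaust the other 2 ink colors first.
The worst case draws every non-green pen first: 8 + 11 = 19.
The next 2 draws are then forced to be green, giving 19 + 2 = 21.

21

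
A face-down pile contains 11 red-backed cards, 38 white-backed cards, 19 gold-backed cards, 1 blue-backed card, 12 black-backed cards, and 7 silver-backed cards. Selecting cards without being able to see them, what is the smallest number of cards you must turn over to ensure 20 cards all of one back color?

70

In the worst case we take at most 19 of each back color, but all 11 red-backed, all 1 blue-backed, all 12 black-backed, and all 7 silver-backed (fewer than 19), giving 11 + 19 + 19 + 1 + 12 + 7 = 69.
One more card then forces some back color to 20, so 69 + 1 = 70.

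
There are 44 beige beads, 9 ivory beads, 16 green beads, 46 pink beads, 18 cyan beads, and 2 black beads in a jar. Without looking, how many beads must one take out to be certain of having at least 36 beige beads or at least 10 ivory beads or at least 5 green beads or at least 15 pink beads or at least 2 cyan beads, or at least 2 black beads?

Each of the 6 colors has its own threshold; avoid all of them simultaneously.
The worst case stops just short of every target: 35 beige, 9 ivory, 4 green, 14 pink, 1 cyan, 1 black — 35 + 9 + 4 + 14 + 1 + 1 = 64 beads.
One more bead must push some color to its target, so 64 + 1 = 65.

65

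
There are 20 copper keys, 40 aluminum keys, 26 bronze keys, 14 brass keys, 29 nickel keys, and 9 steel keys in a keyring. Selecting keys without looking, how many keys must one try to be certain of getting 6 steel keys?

135

To avoid steel keys as long as possible, exhaust the other 5 types first.
The worst case draws every non-steel key first: 20 + 40 + 26 + 14 + 29 = 129.
The next 6 draws are then forced to be steel, giving 129 + 6 = 135.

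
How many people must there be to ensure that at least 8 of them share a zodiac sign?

There are 12 zodiac signs acting as pigeonholes.
With 12 × 7 = 84 people we could place exactly 7 in each, with no class reaching 8.
One more forces some class to hold 8, so 84 + 1 = 85.

85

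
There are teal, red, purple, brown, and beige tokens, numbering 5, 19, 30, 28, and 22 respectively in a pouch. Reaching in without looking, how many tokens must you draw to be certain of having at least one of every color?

100

The hardest color to obtain is teal: we could draw every other token first — 104 − 5 = 99 tokens — without a single teal one.
The next draw must be teal, so 99 + 1 = 100.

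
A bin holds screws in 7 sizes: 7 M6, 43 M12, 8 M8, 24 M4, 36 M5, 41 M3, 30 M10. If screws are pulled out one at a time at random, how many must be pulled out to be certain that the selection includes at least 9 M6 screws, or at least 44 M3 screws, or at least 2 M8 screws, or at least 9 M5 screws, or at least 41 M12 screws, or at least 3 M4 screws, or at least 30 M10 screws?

The worst case stops just short of every target: all 7 M6, 40 M12, 1 M8, 2 M4, 8 M5, all 41 M3, 29 M10 — 7 + 40 + 1 + 2 + 8 + 41 + 29 = 128 screws.
One more screw must push some size to its target, so 128 + 1 = 129.

129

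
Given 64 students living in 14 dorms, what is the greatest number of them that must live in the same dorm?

5

The 64 students fall into 14 dorms.
If each of the 14 dorms held at most 4, the total would be at most 14 × 4 = 56 < 64, a contradiction.
So at least one holds ⌈64/14⌉ = 5.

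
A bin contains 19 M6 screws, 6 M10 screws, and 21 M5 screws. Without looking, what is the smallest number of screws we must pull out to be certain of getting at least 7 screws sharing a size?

19

The worst case takes 6 screws of each size without reaching 7 of any: 3 × 6 = 18.
The next screw must bring some size to 7, so 18 + 1 = 19.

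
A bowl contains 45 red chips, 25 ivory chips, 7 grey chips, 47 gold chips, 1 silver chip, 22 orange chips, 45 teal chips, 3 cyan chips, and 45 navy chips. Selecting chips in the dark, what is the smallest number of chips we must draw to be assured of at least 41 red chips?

The worst case draws every non-red chip first: 25 + 7 + 47 + 1 + 22 + 45 + 3 + 45 = 195.
The next 41 draws are then forced to be red, giving 195 + 41 = 236.

236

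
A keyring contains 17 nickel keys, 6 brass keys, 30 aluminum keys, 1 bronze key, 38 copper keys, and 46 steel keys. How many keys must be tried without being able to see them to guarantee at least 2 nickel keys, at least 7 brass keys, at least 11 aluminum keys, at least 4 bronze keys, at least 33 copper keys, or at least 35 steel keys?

The worst case stops just short of every target: 1 nickel, 6 brass, 10 aluminum, all 1 bronze, 32 copper, 34 steel — 1 + 6 + 10 + 1 + 32 + 34 = 84 keys.
One more key must push some type to its target, so 84 + 1 = 85.

85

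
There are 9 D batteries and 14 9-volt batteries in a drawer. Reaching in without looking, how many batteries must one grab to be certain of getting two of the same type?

The worst case takes 1 battery of each type without reaching 2 of any: 2 × 1 = 2.
The next battery must bring some type to 2, so 2 + 1 = 3.

3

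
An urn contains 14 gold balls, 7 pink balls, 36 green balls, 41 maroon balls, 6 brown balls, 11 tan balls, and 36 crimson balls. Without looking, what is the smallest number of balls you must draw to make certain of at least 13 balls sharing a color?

Treat the 7 colors as pigeonholes.
In the worst case we take at most 12 of each color, but all 7 pink, all 6 brown, and all 11 tan (fewer than 12), giving 12 + 7 + 12 + 12 + 6 + 11 + 12 = 72.
One more ball then forces some color to 13, so 72 + 1 = 73.

73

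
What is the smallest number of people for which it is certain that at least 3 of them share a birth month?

25

There are 12 months of the year acting as pigeonholes.
With 12 × 2 = 24 people we could place exactly 2 in each, with no class reaching 3.
One more forces some class to hold 3, so 24 + 1 = 25.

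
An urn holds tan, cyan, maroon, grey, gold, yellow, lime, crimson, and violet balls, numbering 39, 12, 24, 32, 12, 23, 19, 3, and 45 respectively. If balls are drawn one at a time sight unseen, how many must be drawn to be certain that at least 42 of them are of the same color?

In the worst case we take at most 41 of each color, but all 39 tan, all 12 cyan, all 24 maroon, all 32 grey, all 12 gold, all 23 yellow, all 19 lime, and all 3 crimson (fewer than 41), giving 39 + 12 + 24 + 32 + 12 + 23 + 19 + 3 + 41 = 205.
One more ball then forces some color to 42, so 205 + 1 = 206.

206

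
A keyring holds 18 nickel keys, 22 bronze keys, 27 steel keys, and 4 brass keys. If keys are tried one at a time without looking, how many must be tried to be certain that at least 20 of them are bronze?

69

The worst case draws every non-bronze key first: 18 + 27 + 4 = 49.
The next 20 draws are then forced to be bronze, giving 49 + 20 = 69.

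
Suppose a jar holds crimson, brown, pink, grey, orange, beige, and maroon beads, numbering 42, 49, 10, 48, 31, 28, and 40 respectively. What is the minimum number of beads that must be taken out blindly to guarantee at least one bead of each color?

239

The hardest color to obtain is pink: we could draw every other bead first — 248 − 10 = 238 beads — without a single pink one.
The next draw must be pink, so 238 + 1 = 239.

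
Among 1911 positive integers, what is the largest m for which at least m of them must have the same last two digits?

There are 100 possible two-digit endings, which serve as the pigeonholes.
If each of the 100 possible two-digit endings held at most 19, the total would be at most 100 × 19 = 1900 < 1911, a contradiction.
So at least one holds ⌈1911/100⌉ = 20.

20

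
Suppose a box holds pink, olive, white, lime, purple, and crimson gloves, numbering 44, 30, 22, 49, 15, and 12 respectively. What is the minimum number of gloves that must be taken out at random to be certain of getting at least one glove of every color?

The hardest color to obtain is crimson: we could draw every other glove first — 172 − 12 = 160 gloves — without a single crimson one.
The next draw must be crimson, so 160 + 1 = 161.

161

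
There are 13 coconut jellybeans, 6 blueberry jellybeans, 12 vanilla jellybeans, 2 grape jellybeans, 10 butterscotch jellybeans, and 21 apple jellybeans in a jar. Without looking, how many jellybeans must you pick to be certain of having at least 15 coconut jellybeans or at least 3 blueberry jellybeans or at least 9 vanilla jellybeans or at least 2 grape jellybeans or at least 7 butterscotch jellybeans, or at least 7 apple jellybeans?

37

The worst case stops just short of every target: all 13 coconut, 2 blueberry, 8 vanilla, 1 grape, 6 butterscotch, 6 apple — 13 + 2 + 8 + 1 + 6 + 6 = 36 jellybeans.
One more jellybean must push some flavor to its target, so 36 + 1 = 37.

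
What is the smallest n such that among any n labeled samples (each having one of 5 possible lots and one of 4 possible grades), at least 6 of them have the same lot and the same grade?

101

There are 5 × 4 = 20 (lot, grade) combinations acting as pigeonholes.
With 20 × 5 = 100 labeled samples we could place exactly 5 in each, with no (lot, grade) pair reaching 6.
One more forces some (lot, grade) pair to hold 6, so 100 + 1 = 101.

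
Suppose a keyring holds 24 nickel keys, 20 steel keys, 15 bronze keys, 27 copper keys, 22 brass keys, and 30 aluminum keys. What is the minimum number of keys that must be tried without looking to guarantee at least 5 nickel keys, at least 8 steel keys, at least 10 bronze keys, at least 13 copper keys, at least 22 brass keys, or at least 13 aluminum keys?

66

The worst case stops just short of every target: 4 nickel, 7 steel, 9 bronze, 12 copper, 21 brass, 12 aluminum — 4 + 7 + 9 + 12 + 21 + 12 = 65 keys.
One more key must push some type to its target, so 65 + 1 = 66.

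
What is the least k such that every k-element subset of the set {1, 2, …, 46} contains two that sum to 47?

24

Partition {1, …, 46} into 23 pairs: {1,46}, {2,45}, …, {23,24}.
Choosing 23 integers — say the integers 1 through 23 — takes one from each pair and avoids the property.
Choosing 24 forces two into the same pair by pigeonhole, and those sum to 47. So 24.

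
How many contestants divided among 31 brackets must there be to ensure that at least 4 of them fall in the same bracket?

94

There are 31 brackets acting as pigeonholes.
With 31 × 3 = 93 contestants we could place exactly 3 in each, with no class reaching 4.
One more forces some class to hold 4, so 93 + 1 = 94.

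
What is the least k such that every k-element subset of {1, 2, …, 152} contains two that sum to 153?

77

Partition {1, …, 152} into 76 pairs: {1,152}, {2,151}, …, {76,77}.
Choosing 76 integers — say the integers 1 through 76 — takes one from each pair and avoids the property.
Choosing 77 forces two into the same pair by pigeonhole, and those sum to 153. So 77.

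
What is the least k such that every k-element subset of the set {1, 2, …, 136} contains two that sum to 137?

69

Partition {1, …, 136} into 68 pairs: {1,136}, {2,135}, …, {68,69}.
Choosing 68 integers — say the integers 1 through 68 — takes one from each pair and avoids the property.
Choosing 69 forces two into the same pair by pigeonhole, and those sum to 137. So 69.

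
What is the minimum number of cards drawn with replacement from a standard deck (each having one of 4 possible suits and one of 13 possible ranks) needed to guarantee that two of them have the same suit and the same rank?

There are 4 × 13 = 52 (suit, rank) combinations acting as pigeonholes.
With 52 cards drawn with replacement from a standard deck we could place one in each, avoiding any repeat.
One more forces some (suit, rank) pair to hold 2, so 52 + 1 = 53.

53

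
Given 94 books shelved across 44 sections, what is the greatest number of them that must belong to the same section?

3

The 94 books fall into 44 sections.
If each of the 44 sections held at most 2, the total would be at most 44 × 2 = 88 < 94, a contradiction.
So at least one holds ⌈94/44⌉ = 3.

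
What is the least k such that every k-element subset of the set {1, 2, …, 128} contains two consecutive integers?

65

Partition {1, …, 128} into 64 pairs: {1,2}, {3,4}, …, {127,128}.
Choosing 64 integers — say the 64 even numbers 2, 4, …, 128 — takes one from each pair and avoids the property.
Choosing 65 forces two into the same pair by pigeonhole, and those are consecutive. So 65.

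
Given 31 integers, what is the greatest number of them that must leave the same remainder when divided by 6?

The 31 integers fall into 6 residue classes modulo 6.
If each of the 6 residue classes modulo 6 held at most 5, the total would be at most 6 × 5 = 30 < 31, a contradiction.
So at least one holds ⌈31/6⌉ = 6.

6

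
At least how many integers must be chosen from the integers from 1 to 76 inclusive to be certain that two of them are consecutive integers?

39

Partition {1, …, 76} into 38 pairs: {1,2}, {3,4}, …, {75,76}.
Choosing 38 integers — say the 38 even numbers 2, 4, …, 76 — takes one from each pair and avoids the property.
Choosing 39 forces two into the same pair by pigeonhole, and those are consecutive. So 39.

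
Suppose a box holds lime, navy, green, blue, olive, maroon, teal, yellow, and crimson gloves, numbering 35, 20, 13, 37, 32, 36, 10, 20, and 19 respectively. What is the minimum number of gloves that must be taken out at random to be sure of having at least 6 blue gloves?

191

To avoid blue gloves as long as possible, exhaust the other 8 colors first.
The worst case draws every non-blue glove first: 35 + 20 + 13 + 32 + 36 + 10 + 20 + 19 = 185.
The next 6 draws are then forced to be blue, giving 185 + 6 = 191.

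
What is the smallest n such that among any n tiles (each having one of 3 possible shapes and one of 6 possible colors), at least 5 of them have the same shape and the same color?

73

There are 3 × 6 = 18 (shape, color) combinations acting as pigeonholes.
With 18 × 4 = 72 tiles we could place exactly 4 in each, with no (shape, color) pair reaching 5.
One more forces some (shape, color) pair to hold 5, so 72 + 1 = 73.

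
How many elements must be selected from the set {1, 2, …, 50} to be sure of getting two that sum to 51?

26

Partition {1, …, 50} into 25 pairs: {1,50}, {2,49}, …, {25,26}.
Choosing 25 integers — say the integers 1 through 25 — takes one from each pair and avoids the property.
Choosing 26 forces two into the same pair by pigeonhole, and those sum to 51. So 26.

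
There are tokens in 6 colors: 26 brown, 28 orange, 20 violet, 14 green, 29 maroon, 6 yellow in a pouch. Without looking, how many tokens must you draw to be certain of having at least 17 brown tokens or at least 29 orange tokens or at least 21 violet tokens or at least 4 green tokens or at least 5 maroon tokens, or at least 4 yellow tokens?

Each of the 6 colors has its own threshold; avoid all of them simultaneously.
The worst case stops just short of every target: 16 brown, 28 orange, 20 violet, 3 green, 4 maroon, 3 yellow — 16 + 28 + 20 + 3 + 4 + 3 = 74 tokens.
One more token must push some color to its target, so 74 + 1 = 75.

75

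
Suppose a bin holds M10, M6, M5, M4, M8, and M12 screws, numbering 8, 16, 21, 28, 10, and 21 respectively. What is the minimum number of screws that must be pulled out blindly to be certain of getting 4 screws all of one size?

19

The worst case takes 3 screws of each size without reaching 4 of any: 6 × 3 = 18.
The next screw must bring some size to 4, so 18 + 1 = 19.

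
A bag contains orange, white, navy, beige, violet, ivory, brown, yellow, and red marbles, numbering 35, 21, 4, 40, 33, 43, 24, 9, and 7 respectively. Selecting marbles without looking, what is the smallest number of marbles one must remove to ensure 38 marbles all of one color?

208

In the worst case we take at most 37 of each color, but all 35 orange, all 21 white, all 4 navy, all 33 violet, all 24 brown, all 9 yellow, and all 7 red (fewer than 37), giving 35 + 21 + 4 + 37 + 33 + 37 + 24 + 9 + 7 = 207.
One more marble then forces some color to 38, so 207 + 1 = 208.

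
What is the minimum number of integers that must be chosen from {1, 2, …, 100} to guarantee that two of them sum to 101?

Partition {1, …, 100} into 50 pairs: {1,100}, {2,99}, …, {50,51}.
Choosing 50 integers — say the integers 1 through 50 — takes one from each pair and avoids the property.
Choosing 51 forces two into the same pair by pigeonhole, and those sum to 101. So 51.

51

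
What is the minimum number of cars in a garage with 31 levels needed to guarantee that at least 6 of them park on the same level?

156

There are 31 levels acting as pigeonholes.
With 31 × 5 = 155 cars we could place exactly 5 in each, with no class reaching 6.
One more forces some class to hold 6, so 155 + 1 = 156.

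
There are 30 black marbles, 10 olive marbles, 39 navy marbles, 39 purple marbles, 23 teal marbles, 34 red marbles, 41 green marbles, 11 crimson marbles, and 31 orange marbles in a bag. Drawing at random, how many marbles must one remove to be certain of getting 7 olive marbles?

The worst case draws every non-olive marble first: 30 + 39 + 39 + 23 + 34 + 41 + 11 + 31 = 248.
The next 7 draws are then forced to be olive, giving 248 + 7 = 255.

255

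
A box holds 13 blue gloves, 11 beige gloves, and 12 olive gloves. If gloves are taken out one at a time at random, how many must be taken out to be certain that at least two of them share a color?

4

The worst case takes 1 glove of each color without reaching 2 of any: 3 × 1 = 3.
The next glove must bring some color to 2, so 3 + 1 = 4.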